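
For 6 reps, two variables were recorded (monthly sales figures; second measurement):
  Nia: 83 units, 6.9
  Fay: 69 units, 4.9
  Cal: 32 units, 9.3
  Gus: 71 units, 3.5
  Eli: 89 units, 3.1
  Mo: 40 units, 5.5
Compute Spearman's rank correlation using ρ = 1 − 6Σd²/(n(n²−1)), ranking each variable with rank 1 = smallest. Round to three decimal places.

Ranks of variable 1: 5, 3, 1, 4, 6, 2
Ranks of variable 2: 5, 3, 6, 2, 1, 4
d = r₁ − r₂: 0, 0, -5, 2, 5, -2
d²: 0, 0, 25, 4, 25, 4; Σd² = 58
ρ = 1 − 6·58/(6·35) = 1 − 348/210 = -0.657

-0.657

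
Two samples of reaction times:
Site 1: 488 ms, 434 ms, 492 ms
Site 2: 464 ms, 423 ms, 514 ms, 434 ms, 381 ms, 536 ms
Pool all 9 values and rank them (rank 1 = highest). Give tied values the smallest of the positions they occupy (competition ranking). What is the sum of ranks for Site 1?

Sorted (descending): 536, 514, 492, 488, 464, 434, 434, 423, 381
The 2 values of 434 occupy positions 6–7 → each gets rank 6.
Site 1 values → pooled ranks: 488→4, 434→6, 492→3
Rank sum = 4 + 6 + 3 = 13

13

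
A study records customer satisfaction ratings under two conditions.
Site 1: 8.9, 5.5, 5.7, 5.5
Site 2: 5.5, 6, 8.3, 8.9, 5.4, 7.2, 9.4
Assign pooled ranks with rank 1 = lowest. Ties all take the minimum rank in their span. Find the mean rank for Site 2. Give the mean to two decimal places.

Sorted (ascending): 5.4, 5.5, 5.5, 5.5, 5.7, 6, 7.2, 8.3, 8.9, 8.9, 9.4
The 3 values of 5.5 occupy positions 2–4 → each gets rank 2.
The 2 values of 8.9 occupy positions 9–10 → each gets rank 9.
Site 2 values → pooled ranks: 5.5→2, 6→6, 8.3→8, 8.9→9, 5.4→1, 7.2→7, 9.4→11
Mean rank = (2 + 6 + 8 + 9 + 1 + 7 + 11) / 7 = 6.29

6.29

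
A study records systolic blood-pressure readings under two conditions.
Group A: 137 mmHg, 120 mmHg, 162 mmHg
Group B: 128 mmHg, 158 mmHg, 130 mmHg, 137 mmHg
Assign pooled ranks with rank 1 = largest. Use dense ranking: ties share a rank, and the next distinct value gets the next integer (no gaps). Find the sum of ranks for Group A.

Sorted (descending): 162, 158, 137, 137, 130, 128, 120
The 2 values of 137 share dense rank 3.
Remaining distinct values take the next consecutive integers.
Group A values → pooled ranks: 137→3, 120→6, 162→1
Rank sum = 3 + 6 + 1 = 10

10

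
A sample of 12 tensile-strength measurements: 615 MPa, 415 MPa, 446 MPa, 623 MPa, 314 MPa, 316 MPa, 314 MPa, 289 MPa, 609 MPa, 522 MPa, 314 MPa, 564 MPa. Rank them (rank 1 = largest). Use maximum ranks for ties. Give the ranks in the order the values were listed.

2, 7, 6, 1, 11, 8, 11, 12, 3, 5, 11, 4

Sorted (descending): 623, 615, 609, 564, 522, 446, 415, 316, 314, 314, 314, 289
The 3 values of 314 occupy positions 9–11 → each gets rank 11.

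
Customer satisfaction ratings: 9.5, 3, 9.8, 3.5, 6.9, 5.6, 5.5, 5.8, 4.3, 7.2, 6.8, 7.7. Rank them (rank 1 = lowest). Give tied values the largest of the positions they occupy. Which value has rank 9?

Sorted (ascending): 3, 3.5, 4.3, 5.5, 5.6, 5.8, 6.8, 6.9, 7.2, 7.7, 9.5, 9.8
No ties — each value takes its position as its rank.
Rank 9 → value 7.2.

7.2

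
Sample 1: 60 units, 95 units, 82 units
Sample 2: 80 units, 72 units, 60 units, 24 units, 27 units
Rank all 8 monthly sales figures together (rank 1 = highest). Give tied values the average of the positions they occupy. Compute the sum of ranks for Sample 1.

Sorted (descending): 95, 82, 80, 72, 60, 60, 27, 24
The 2 values of 60 occupy positions 5–6 → average rank (5+6)/2 = 5.5.
Sample 1 values → pooled ranks: 60→5.5, 95→1, 82→2
Rank sum = 5.5 + 1 + 2 = 8.5

8.5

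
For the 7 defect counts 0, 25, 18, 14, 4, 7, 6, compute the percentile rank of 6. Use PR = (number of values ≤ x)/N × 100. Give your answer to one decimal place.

42.9

N = 7.
Strictly below 6: 2. Equal to 6: 1.
PR = 3/7 × 100 = 42.9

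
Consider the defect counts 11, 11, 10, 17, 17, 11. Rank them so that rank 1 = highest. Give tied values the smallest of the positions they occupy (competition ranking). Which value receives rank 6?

Sorted (descending): 17, 17, 11, 11, 11, 10
The 2 values of 17 occupy positions 1–2 → each gets rank 1.
The 3 values of 11 occupy positions 3–5 → each gets rank 3.
Rank 6 → value 10.

10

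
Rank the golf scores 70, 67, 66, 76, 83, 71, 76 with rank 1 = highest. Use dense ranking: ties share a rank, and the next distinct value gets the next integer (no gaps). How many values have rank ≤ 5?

Sorted (descending): 83, 76, 76, 71, 70, 67, 66
The 2 values of 76 share dense rank 2.
Remaining distinct values take the next consecutive integers.
Ranks ≤ 5: {1, 2, 2, 3, 4, 5} → 6 values.

6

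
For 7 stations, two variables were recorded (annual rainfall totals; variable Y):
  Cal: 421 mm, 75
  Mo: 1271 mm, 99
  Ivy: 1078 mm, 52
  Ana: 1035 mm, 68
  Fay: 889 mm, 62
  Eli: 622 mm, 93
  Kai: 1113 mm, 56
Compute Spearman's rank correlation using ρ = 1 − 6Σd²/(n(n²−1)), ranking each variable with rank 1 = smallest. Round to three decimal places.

Ranks of variable 1: 1, 7, 5, 4, 3, 2, 6
Ranks of variable 2: 5, 7, 1, 4, 3, 6, 2
d = r₁ − r₂: -4, 0, 4, 0, 0, -4, 4
d²: 16, 0, 16, 0, 0, 16, 16; Σd² = 64
ρ = 1 − 6·64/(7·48) = 1 − 384/336 = -0.143

-0.143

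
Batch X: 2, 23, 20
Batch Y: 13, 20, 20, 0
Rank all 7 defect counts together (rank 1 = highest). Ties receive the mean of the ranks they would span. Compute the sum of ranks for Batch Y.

18

Sorted (descending): 23, 20, 20, 20, 13, 2, 0
The 3 values of 20 occupy positions 2–4 → average rank 3.
Batch Y values → pooled ranks: 13→5, 20→3, 20→3, 0→7
Rank sum = 5 + 3 + 3 + 7 = 18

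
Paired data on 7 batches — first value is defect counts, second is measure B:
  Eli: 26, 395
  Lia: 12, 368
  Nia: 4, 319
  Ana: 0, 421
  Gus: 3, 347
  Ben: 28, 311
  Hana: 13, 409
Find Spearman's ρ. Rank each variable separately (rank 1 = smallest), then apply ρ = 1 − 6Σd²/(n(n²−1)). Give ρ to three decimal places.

Ranks of variable 1: 6, 4, 3, 1, 2, 7, 5
Ranks of variable 2: 5, 4, 2, 7, 3, 1, 6
d = r₁ − r₂: 1, 0, 1, -6, -1, 6, -1
d²: 1, 0, 1, 36, 1, 36, 1; Σd² = 76
ρ = 1 − 6·76/(7·48) = 1 − 456/336 = -0.357

-0.357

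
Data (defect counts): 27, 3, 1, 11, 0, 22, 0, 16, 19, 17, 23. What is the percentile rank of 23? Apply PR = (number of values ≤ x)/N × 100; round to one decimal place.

90.9

N = 11.
Strictly below 23: 9. Equal to 23: 1.
PR = 10/11 × 100 = 90.9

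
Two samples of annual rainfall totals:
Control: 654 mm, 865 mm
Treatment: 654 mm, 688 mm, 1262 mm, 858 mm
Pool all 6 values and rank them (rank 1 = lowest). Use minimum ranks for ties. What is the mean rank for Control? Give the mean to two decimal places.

Sorted (ascending): 654, 654, 688, 858, 865, 1262
The 2 values of 654 occupy positions 1–2 → each gets rank 1.
Control values → pooled ranks: 654→1, 865→5
Mean rank = (1 + 5) / 2 = 3.00

3.00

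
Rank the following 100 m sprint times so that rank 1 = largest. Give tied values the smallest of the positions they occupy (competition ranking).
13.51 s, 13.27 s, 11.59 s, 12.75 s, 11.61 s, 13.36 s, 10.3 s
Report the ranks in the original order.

1, 3, 6, 4, 5, 2, 7

Sorted (descending): 13.51, 13.36, 13.27, 12.75, 11.61, 11.59, 10.3
No ties — each value takes its position as its rank.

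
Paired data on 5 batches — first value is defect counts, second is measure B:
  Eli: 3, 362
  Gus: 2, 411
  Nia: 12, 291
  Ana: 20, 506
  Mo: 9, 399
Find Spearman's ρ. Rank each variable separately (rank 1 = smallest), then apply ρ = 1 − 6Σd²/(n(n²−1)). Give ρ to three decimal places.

0.100

Ranks of variable 1: 2, 1, 4, 5, 3
Ranks of variable 2: 2, 4, 1, 5, 3
d = r₁ − r₂: 0, -3, 3, 0, 0
d²: 0, 9, 9, 0, 0; Σd² = 18
ρ = 1 − 6·18/(5·24) = 1 − 108/120 = 0.100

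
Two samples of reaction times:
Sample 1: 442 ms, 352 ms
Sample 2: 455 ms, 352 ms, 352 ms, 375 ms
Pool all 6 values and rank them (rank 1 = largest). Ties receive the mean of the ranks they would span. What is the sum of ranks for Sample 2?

Sorted (descending): 455, 442, 375, 352, 352, 352
The 3 values of 352 occupy positions 4–6 → average rank 5.
Sample 2 values → pooled ranks: 455→1, 352→5, 352→5, 375→3
Rank sum = 1 + 5 + 5 + 3 = 14

14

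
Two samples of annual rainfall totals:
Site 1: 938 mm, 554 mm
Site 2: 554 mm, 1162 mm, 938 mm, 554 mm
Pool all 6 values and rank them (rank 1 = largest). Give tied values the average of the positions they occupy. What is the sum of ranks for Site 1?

Sorted (descending): 1162, 938, 938, 554, 554, 554
The 2 values of 938 occupy positions 2–3 → average rank (2+3)/2 = 2.5.
The 3 values of 554 occupy positions 4–6 → average rank 5.
Site 1 values → pooled ranks: 938→2.5, 554→5
Rank sum = 2.5 + 5 = 7.5

7.5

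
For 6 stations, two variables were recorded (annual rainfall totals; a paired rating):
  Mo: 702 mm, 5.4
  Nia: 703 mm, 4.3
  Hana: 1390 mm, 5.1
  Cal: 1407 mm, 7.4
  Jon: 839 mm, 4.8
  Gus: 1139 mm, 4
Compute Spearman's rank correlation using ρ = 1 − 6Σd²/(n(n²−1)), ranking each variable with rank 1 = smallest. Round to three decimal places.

0.257

Ranks of variable 1: 1, 2, 5, 6, 3, 4
Ranks of variable 2: 5, 2, 4, 6, 3, 1
d = r₁ − r₂: -4, 0, 1, 0, 0, 3
d²: 16, 0, 1, 0, 0, 9; Σd² = 26
ρ = 1 − 6·26/(6·35) = 1 − 156/210 = 0.257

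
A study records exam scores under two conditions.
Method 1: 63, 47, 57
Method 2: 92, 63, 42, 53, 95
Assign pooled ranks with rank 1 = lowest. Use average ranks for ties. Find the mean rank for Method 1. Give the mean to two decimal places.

3.83

Sorted (ascending): 42, 47, 53, 57, 63, 63, 92, 95
The 2 values of 63 occupy positions 5–6 → average rank (5+6)/2 = 5.5.
Method 1 values → pooled ranks: 63→5.5, 47→2, 57→4
Mean rank = (5.5 + 2 + 4) / 3 = 3.83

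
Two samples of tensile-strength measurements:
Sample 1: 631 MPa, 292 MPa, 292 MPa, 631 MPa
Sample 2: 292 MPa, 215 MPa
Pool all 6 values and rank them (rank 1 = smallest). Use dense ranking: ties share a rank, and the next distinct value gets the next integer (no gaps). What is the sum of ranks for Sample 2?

3

Sorted (ascending): 215, 292, 292, 292, 631, 631
The 3 values of 292 share dense rank 2.
The 2 values of 631 share dense rank 3.
Remaining distinct values take the next consecutive integers.
Sample 2 values → pooled ranks: 292→2, 215→1
Rank sum = 2 + 1 = 3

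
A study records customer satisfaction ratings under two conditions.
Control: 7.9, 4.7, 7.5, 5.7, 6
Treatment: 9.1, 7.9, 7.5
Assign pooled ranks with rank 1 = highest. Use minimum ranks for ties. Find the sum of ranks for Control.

Sorted (descending): 9.1, 7.9, 7.9, 7.5, 7.5, 6, 5.7, 4.7
The 2 values of 7.9 occupy positions 2–3 → each gets rank 2.
The 2 values of 7.5 occupy positions 4–5 → each gets rank 4.
Control values → pooled ranks: 7.9→2, 4.7→8, 7.5→4, 5.7→7, 6→6
Rank sum = 2 + 8 + 4 + 7 + 6 = 27

27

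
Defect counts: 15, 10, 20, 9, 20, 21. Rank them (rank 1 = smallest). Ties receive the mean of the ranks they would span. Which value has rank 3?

15

Sorted (ascending): 9, 10, 15, 20, 20, 21
The 2 values of 20 occupy positions 4–5 → average rank (4+5)/2 = 4.5.
Rank 3 → value 15.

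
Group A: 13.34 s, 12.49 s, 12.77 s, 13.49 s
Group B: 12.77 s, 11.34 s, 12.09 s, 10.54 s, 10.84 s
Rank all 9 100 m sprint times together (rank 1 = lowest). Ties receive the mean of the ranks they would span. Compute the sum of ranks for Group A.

Sorted (ascending): 10.54, 10.84, 11.34, 12.09, 12.49, 12.77, 12.77, 13.34, 13.49
The 2 values of 12.77 occupy positions 6–7 → average rank (6+7)/2 = 6.5.
Group A values → pooled ranks: 13.34→8, 12.49→5, 12.77→6.5, 13.49→9
Rank sum = 8 + 5 + 6.5 + 9 = 28.5

28.5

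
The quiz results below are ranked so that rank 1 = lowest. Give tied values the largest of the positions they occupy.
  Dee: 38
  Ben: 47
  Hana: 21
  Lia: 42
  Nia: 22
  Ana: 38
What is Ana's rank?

4

Sorted (ascending): 21, 22, 38, 38, 42, 47
The 2 values of 38 occupy positions 3–4 → each gets rank 4.
Ana has value 38 → rank 4.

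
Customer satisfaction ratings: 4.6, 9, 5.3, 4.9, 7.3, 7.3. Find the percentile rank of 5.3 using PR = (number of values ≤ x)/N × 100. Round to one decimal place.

N = 6.
Strictly below 5.3: 2. Equal to 5.3: 1.
PR = 3/6 × 100 = 50.0

50.0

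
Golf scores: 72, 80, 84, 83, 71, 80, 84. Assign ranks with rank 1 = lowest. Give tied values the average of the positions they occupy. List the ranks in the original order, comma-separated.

Sorted (ascending): 71, 72, 80, 80, 83, 84, 84
The 2 values of 80 occupy positions 3–4 → average rank (3+4)/2 = 3.5.
The 2 values of 84 occupy positions 6–7 → average rank (6+7)/2 = 6.5.

2, 3.5, 6.5, 5, 1, 3.5, 6.5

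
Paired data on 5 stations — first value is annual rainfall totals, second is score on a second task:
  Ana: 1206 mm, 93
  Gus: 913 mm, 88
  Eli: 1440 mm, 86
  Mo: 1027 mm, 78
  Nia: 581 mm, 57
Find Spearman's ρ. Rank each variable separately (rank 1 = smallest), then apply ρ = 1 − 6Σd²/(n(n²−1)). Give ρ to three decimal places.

Ranks of variable 1: 4, 2, 5, 3, 1
Ranks of variable 2: 5, 4, 3, 2, 1
d = r₁ − r₂: -1, -2, 2, 1, 0
d²: 1, 4, 4, 1, 0; Σd² = 10
ρ = 1 − 6·10/(5·24) = 1 − 60/120 = 0.500

0.500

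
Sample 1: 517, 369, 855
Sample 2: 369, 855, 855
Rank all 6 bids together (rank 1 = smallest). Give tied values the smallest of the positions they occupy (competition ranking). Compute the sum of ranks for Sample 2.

9

Sorted (ascending): 369, 369, 517, 855, 855, 855
The 2 values of 369 occupy positions 1–2 → each gets rank 1.
The 3 values of 855 occupy positions 4–6 → each gets rank 4.
Sample 2 values → pooled ranks: 369→1, 855→4, 855→4
Rank sum = 1 + 4 + 4 = 9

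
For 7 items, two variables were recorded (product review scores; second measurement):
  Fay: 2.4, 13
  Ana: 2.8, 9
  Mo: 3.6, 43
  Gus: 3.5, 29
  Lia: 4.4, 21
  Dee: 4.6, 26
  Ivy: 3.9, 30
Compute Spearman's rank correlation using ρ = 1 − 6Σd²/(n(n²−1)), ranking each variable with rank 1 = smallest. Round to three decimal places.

0.393

Ranks of variable 1: 1, 2, 4, 3, 6, 7, 5
Ranks of variable 2: 2, 1, 7, 5, 3, 4, 6
d = r₁ − r₂: -1, 1, -3, -2, 3, 3, -1
d²: 1, 1, 9, 4, 9, 9, 1; Σd² = 34
ρ = 1 − 6·34/(7·48) = 1 − 204/336 = 0.393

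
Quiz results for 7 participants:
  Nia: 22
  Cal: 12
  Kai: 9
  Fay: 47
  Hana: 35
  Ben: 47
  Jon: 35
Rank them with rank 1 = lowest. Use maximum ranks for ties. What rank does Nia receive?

3

Sorted (ascending): 9, 12, 22, 35, 35, 47, 47
The 2 values of 35 occupy positions 4–5 → each gets rank 5.
The 2 values of 47 occupy positions 6–7 → each gets rank 7.
Nia has value 22 → rank 3.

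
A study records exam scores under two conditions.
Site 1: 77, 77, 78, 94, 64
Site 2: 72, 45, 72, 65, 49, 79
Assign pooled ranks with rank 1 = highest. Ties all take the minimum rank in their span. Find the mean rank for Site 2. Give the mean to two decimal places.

Sorted (descending): 94, 79, 78, 77, 77, 72, 72, 65, 64, 49, 45
The 2 values of 77 occupy positions 4–5 → each gets rank 4.
The 2 values of 72 occupy positions 6–7 → each gets rank 6.
Site 2 values → pooled ranks: 72→6, 45→11, 72→6, 65→8, 49→10, 79→2
Mean rank = (6 + 11 + 6 + 8 + 10 + 2) / 6 = 7.17

7.17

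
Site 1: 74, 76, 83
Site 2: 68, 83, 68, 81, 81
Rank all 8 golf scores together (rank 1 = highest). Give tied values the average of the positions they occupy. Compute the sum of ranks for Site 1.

Sorted (descending): 83, 83, 81, 81, 76, 74, 68, 68
The 2 values of 83 occupy positions 1–2 → average rank (1+2)/2 = 1.5.
The 2 values of 81 occupy positions 3–4 → average rank (3+4)/2 = 3.5.
The 2 values of 68 occupy positions 7–8 → average rank (7+8)/2 = 7.5.
Site 1 values → pooled ranks: 74→6, 76→5, 83→1.5
Rank sum = 6 + 5 + 1.5 = 12.5

12.5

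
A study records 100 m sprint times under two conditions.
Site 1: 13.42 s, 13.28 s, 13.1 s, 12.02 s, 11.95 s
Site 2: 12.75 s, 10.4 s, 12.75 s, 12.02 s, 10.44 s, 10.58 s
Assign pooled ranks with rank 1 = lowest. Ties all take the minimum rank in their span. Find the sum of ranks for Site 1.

Sorted (ascending): 10.4, 10.44, 10.58, 11.95, 12.02, 12.02, 12.75, 12.75, 13.1, 13.28, 13.42
The 2 values of 12.02 occupy positions 5–6 → each gets rank 5.
The 2 values of 12.75 occupy positions 7–8 → each gets rank 7.
Site 1 values → pooled ranks: 13.42→11, 13.28→10, 13.1→9, 12.02→5, 11.95→4
Rank sum = 11 + 10 + 9 + 5 + 4 = 39

39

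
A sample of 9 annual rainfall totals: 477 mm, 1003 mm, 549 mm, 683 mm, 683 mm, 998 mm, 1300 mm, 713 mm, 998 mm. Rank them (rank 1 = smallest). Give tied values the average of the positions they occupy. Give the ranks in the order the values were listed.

1, 8, 2, 3.5, 3.5, 6.5, 9, 5, 6.5

Sorted (ascending): 477, 549, 683, 683, 713, 998, 998, 1003, 1300
The 2 values of 683 occupy positions 3–4 → average rank (3+4)/2 = 3.5.
The 2 values of 998 occupy positions 6–7 → average rank (6+7)/2 = 6.5.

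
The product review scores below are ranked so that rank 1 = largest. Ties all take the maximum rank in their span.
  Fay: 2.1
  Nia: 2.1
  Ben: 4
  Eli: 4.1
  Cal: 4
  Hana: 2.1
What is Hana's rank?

6

Sorted (descending): 4.1, 4, 4, 2.1, 2.1, 2.1
The 2 values of 4 occupy positions 2–3 → each gets rank 3.
The 3 values of 2.1 occupy positions 4–6 → each gets rank 6.
Hana has value 2.1 → rank 6.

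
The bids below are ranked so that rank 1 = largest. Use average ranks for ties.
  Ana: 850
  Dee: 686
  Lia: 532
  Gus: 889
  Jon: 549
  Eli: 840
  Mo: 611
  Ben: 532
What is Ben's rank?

7.5

Sorted (descending): 889, 850, 840, 686, 611, 549, 532, 532
The 2 values of 532 occupy positions 7–8 → average rank (7+8)/2 = 7.5.
Ben has value 532 → rank 7.5.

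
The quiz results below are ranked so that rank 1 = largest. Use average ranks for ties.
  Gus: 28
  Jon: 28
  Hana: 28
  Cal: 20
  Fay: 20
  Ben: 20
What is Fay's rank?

Sorted (descending): 28, 28, 28, 20, 20, 20
The 3 values of 28 occupy positions 1–3 → average rank 2.
The 3 values of 20 occupy positions 4–6 → average rank 5.
Fay has value 20 → rank 5.

5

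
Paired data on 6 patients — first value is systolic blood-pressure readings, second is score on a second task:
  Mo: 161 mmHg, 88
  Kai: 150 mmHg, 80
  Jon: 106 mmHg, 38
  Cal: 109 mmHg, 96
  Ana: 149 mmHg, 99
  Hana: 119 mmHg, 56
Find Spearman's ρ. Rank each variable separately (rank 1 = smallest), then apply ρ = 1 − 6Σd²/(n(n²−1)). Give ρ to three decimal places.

Ranks of variable 1: 6, 5, 1, 2, 4, 3
Ranks of variable 2: 4, 3, 1, 5, 6, 2
d = r₁ − r₂: 2, 2, 0, -3, -2, 1
d²: 4, 4, 0, 9, 4, 1; Σd² = 22
ρ = 1 − 6·22/(6·35) = 1 − 132/210 = 0.371

0.371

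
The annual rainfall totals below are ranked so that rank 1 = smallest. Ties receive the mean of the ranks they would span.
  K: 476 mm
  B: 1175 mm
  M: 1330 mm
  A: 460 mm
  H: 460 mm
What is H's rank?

1.5

Sorted (ascending): 460, 460, 476, 1175, 1330
The 2 values of 460 occupy positions 1–2 → average rank (1+2)/2 = 1.5.
H has value 460 mm → rank 1.5.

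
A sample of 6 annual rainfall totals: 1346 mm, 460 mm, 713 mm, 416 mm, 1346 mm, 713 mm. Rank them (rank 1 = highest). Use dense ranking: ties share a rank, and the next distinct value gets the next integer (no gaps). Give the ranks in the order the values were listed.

1, 3, 2, 4, 1, 2

Sorted (descending): 1346, 1346, 713, 713, 460, 416
The 2 values of 1346 share dense rank 1.
The 2 values of 713 share dense rank 2.
Remaining distinct values take the next consecutive integers.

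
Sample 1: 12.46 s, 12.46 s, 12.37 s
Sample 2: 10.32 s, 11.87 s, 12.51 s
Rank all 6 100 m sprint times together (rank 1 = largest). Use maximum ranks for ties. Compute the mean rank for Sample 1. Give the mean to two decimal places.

Sorted (descending): 12.51, 12.46, 12.46, 12.37, 11.87, 10.32
The 2 values of 12.46 occupy positions 2–3 → each gets rank 3.
Sample 1 values → pooled ranks: 12.46→3, 12.46→3, 12.37→4
Mean rank = (3 + 3 + 4) / 3 = 3.33

3.33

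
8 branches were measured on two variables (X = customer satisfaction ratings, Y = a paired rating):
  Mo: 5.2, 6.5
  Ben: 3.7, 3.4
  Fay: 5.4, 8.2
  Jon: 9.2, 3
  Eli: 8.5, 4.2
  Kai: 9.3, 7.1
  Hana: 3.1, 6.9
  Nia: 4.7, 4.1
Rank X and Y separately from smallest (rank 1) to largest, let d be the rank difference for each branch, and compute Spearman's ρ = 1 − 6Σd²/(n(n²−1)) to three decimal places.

Ranks of variable 1: 4, 2, 5, 7, 6, 8, 1, 3
Ranks of variable 2: 5, 2, 8, 1, 4, 7, 6, 3
d = r₁ − r₂: -1, 0, -3, 6, 2, 1, -5, 0
d²: 1, 0, 9, 36, 4, 1, 25, 0; Σd² = 76
ρ = 1 − 6·76/(8·63) = 1 − 456/504 = 0.095

0.095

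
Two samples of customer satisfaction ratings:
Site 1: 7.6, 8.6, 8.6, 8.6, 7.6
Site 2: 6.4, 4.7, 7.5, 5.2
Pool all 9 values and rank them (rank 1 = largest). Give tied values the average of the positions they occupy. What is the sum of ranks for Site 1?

15

Sorted (descending): 8.6, 8.6, 8.6, 7.6, 7.6, 7.5, 6.4, 5.2, 4.7
The 3 values of 8.6 occupy positions 1–3 → average rank 2.
The 2 values of 7.6 occupy positions 4–5 → average rank (4+5)/2 = 4.5.
Site 1 values → pooled ranks: 7.6→4.5, 8.6→2, 8.6→2, 8.6→2, 7.6→4.5
Rank sum = 4.5 + 2 + 2 + 2 + 4.5 = 15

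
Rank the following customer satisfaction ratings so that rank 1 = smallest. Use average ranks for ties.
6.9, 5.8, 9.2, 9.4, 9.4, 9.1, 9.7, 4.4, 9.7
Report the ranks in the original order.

3, 2, 5, 6.5, 6.5, 4, 8.5, 1, 8.5

Sorted (ascending): 4.4, 5.8, 6.9, 9.1, 9.2, 9.4, 9.4, 9.7, 9.7
The 2 values of 9.4 occupy positions 6–7 → average rank (6+7)/2 = 6.5.
The 2 values of 9.7 occupy positions 8–9 → average rank (8+9)/2 = 8.5.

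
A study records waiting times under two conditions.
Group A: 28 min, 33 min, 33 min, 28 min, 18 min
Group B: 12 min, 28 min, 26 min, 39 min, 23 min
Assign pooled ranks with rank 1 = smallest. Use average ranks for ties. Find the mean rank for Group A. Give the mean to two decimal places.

6.20

Sorted (ascending): 12, 18, 23, 26, 28, 28, 28, 33, 33, 39
The 3 values of 28 occupy positions 5–7 → average rank 6.
The 2 values of 33 occupy positions 8–9 → average rank (8+9)/2 = 8.5.
Group A values → pooled ranks: 28→6, 33→8.5, 33→8.5, 28→6, 18→2
Mean rank = (6 + 8.5 + 8.5 + 6 + 2) / 5 = 6.20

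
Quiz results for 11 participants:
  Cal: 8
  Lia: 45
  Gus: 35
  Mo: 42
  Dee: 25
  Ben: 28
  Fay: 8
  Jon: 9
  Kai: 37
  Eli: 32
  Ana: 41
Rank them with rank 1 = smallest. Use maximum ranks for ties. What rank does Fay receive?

2

Sorted (ascending): 8, 8, 9, 25, 28, 32, 35, 37, 41, 42, 45
The 2 values of 8 occupy positions 1–2 → each gets rank 2.
Fay has value 8 → rank 2.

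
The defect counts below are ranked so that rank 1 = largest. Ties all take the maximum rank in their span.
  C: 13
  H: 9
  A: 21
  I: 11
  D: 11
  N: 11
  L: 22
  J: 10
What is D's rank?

6

Sorted (descending): 22, 21, 13, 11, 11, 11, 10, 9
The 3 values of 11 occupy positions 4–6 → each gets rank 6.
D has value 11 → rank 6.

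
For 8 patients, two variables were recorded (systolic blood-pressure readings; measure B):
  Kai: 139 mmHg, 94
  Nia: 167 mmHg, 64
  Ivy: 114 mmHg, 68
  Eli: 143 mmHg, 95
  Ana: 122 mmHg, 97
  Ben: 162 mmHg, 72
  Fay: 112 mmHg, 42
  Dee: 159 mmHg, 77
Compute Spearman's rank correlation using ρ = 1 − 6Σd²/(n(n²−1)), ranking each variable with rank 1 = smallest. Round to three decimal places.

Ranks of variable 1: 4, 8, 2, 5, 3, 7, 1, 6
Ranks of variable 2: 6, 2, 3, 7, 8, 4, 1, 5
d = r₁ − r₂: -2, 6, -1, -2, -5, 3, 0, 1
d²: 4, 36, 1, 4, 25, 9, 0, 1; Σd² = 80
ρ = 1 − 6·80/(8·63) = 1 − 480/504 = 0.048

0.048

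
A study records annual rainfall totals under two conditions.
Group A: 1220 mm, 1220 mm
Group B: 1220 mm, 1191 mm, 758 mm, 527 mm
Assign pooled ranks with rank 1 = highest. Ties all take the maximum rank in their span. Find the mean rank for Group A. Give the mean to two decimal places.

3.00

Sorted (descending): 1220, 1220, 1220, 1191, 758, 527
The 3 values of 1220 occupy positions 1–3 → each gets rank 3.
Group A values → pooled ranks: 1220→3, 1220→3
Mean rank = (3 + 3) / 2 = 3.00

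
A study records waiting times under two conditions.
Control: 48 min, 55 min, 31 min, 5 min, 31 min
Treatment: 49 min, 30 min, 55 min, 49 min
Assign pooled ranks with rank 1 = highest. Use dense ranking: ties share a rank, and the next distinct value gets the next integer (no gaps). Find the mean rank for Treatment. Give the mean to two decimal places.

Sorted (descending): 55, 55, 49, 49, 48, 31, 31, 30, 5
The 2 values of 55 share dense rank 1.
The 2 values of 49 share dense rank 2.
The 2 values of 31 share dense rank 4.
Remaining distinct values take the next consecutive integers.
Treatment values → pooled ranks: 49→2, 30→5, 55→1, 49→2
Mean rank = (2 + 5 + 1 + 2) / 4 = 2.50

2.50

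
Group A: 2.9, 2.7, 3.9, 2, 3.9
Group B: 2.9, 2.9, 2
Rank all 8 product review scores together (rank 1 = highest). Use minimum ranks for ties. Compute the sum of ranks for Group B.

Sorted (descending): 3.9, 3.9, 2.9, 2.9, 2.9, 2.7, 2, 2
The 2 values of 3.9 occupy positions 1–2 → each gets rank 1.
The 3 values of 2.9 occupy positions 3–5 → each gets rank 3.
The 2 values of 2 occupy positions 7–8 → each gets rank 7.
Group B values → pooled ranks: 2.9→3, 2.9→3, 2→7
Rank sum = 3 + 3 + 7 = 13

13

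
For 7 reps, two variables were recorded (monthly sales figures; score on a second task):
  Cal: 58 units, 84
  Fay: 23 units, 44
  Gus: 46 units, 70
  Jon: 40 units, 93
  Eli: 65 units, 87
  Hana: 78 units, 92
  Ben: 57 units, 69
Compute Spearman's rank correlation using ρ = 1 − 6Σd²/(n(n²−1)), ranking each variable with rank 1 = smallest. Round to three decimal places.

Ranks of variable 1: 5, 1, 3, 2, 6, 7, 4
Ranks of variable 2: 4, 1, 3, 7, 5, 6, 2
d = r₁ − r₂: 1, 0, 0, -5, 1, 1, 2
d²: 1, 0, 0, 25, 1, 1, 4; Σd² = 32
ρ = 1 − 6·32/(7·48) = 1 − 192/336 = 0.429

0.429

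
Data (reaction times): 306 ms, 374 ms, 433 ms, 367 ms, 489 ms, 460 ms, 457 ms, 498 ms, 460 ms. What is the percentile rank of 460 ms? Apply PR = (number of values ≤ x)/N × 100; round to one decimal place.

77.8

N = 9.
Strictly below 460: 5. Equal to 460: 2.
PR = 7/9 × 100 = 77.8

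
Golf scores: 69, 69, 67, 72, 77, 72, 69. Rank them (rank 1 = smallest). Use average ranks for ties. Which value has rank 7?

77

Sorted (ascending): 67, 69, 69, 69, 72, 72, 77
The 3 values of 69 occupy positions 2–4 → average rank 3.
The 2 values of 72 occupy positions 5–6 → average rank (5+6)/2 = 5.5.
Rank 7 → value 77.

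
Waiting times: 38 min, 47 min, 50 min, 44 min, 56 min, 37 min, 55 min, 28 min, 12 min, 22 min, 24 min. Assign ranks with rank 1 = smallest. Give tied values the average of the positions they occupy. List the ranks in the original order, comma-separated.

Sorted (ascending): 12, 22, 24, 28, 37, 38, 44, 47, 50, 55, 56
No ties — each value takes its position as its rank.

6, 8, 9, 7, 11, 5, 10, 4, 1, 2, 3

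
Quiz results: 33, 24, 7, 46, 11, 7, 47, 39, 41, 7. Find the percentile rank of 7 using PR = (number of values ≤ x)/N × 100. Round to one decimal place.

N = 10.
Strictly below 7: 0. Equal to 7: 3.
PR = 3/10 × 100 = 30.0

30.0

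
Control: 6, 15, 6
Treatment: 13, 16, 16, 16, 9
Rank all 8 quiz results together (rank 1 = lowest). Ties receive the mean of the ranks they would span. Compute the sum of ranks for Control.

8

Sorted (ascending): 6, 6, 9, 13, 15, 16, 16, 16
The 2 values of 6 occupy positions 1–2 → average rank (1+2)/2 = 1.5.
The 3 values of 16 occupy positions 6–8 → average rank 7.
Control values → pooled ranks: 6→1.5, 15→5, 6→1.5
Rank sum = 1.5 + 5 + 1.5 = 8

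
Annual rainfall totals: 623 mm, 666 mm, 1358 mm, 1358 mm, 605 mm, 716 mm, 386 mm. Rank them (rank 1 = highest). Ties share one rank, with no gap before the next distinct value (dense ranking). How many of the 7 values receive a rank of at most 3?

Sorted (descending): 1358, 1358, 716, 666, 623, 605, 386
The 2 values of 1358 share dense rank 1.
Remaining distinct values take the next consecutive integers.
Ranks ≤ 3: {1, 1, 2, 3} → 4 values.

4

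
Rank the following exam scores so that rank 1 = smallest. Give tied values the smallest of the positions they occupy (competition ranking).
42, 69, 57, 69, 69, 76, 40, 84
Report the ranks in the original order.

2, 4, 3, 4, 4, 7, 1, 8

Sorted (ascending): 40, 42, 57, 69, 69, 69, 76, 84
The 3 values of 69 occupy positions 4–6 → each gets rank 4.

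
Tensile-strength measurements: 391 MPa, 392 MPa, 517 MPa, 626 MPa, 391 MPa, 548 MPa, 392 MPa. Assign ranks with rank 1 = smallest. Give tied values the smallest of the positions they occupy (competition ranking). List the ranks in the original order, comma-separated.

1, 3, 5, 7, 1, 6, 3

Sorted (ascending): 391, 391, 392, 392, 517, 548, 626
The 2 values of 391 occupy positions 1–2 → each gets rank 1.
The 2 values of 392 occupy positions 3–4 → each gets rank 3.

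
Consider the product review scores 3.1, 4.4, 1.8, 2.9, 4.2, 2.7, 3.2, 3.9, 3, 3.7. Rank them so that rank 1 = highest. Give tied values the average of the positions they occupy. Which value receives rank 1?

4.4

Sorted (descending): 4.4, 4.2, 3.9, 3.7, 3.2, 3.1, 3, 2.9, 2.7, 1.8
No ties — each value takes its position as its rank.
Rank 1 → value 4.4.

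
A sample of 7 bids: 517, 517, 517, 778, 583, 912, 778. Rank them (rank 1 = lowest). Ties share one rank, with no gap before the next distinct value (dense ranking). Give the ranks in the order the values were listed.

1, 1, 1, 3, 2, 4, 3

Sorted (ascending): 517, 517, 517, 583, 778, 778, 912
The 3 values of 517 share dense rank 1.
The 2 values of 778 share dense rank 3.
Remaining distinct values take the next consecutive integers.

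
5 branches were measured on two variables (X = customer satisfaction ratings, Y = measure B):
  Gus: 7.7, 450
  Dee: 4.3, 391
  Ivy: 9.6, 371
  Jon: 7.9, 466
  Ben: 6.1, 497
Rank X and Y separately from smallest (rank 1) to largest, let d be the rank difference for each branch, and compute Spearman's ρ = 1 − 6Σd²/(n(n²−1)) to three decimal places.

Ranks of variable 1: 3, 1, 5, 4, 2
Ranks of variable 2: 3, 2, 1, 4, 5
d = r₁ − r₂: 0, -1, 4, 0, -3
d²: 0, 1, 16, 0, 9; Σd² = 26
ρ = 1 − 6·26/(5·24) = 1 − 156/120 = -0.300

-0.300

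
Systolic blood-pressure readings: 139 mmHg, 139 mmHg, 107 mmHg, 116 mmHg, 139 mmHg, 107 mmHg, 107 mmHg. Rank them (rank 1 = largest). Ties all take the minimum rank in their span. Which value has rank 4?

Sorted (descending): 139, 139, 139, 116, 107, 107, 107
The 3 values of 139 occupy positions 1–3 → each gets rank 1.
The 3 values of 107 occupy positions 5–7 → each gets rank 5.
Rank 4 → value 116.

116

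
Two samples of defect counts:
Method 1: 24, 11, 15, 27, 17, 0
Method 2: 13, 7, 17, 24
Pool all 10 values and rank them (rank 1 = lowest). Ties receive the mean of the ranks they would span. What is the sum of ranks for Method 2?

Sorted (ascending): 0, 7, 11, 13, 15, 17, 17, 24, 24, 27
The 2 values of 17 occupy positions 6–7 → average rank (6+7)/2 = 6.5.
The 2 values of 24 occupy positions 8–9 → average rank (8+9)/2 = 8.5.
Method 2 values → pooled ranks: 13→4, 7→2, 17→6.5, 24→8.5
Rank sum = 4 + 2 + 6.5 + 8.5 = 21

21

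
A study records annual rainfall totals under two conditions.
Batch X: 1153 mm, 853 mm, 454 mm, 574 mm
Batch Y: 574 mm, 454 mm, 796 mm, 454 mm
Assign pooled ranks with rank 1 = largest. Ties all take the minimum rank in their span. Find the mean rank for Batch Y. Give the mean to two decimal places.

4.75

Sorted (descending): 1153, 853, 796, 574, 574, 454, 454, 454
The 2 values of 574 occupy positions 4–5 → each gets rank 4.
The 3 values of 454 occupy positions 6–8 → each gets rank 6.
Batch Y values → pooled ranks: 574→4, 454→6, 796→3, 454→6
Mean rank = (4 + 6 + 3 + 6) / 4 = 4.75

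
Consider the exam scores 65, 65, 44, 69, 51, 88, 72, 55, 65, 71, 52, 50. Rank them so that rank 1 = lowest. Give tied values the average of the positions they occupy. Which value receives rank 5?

Sorted (ascending): 44, 50, 51, 52, 55, 65, 65, 65, 69, 71, 72, 88
The 3 values of 65 occupy positions 6–8 → average rank 7.
Rank 5 → value 55.

55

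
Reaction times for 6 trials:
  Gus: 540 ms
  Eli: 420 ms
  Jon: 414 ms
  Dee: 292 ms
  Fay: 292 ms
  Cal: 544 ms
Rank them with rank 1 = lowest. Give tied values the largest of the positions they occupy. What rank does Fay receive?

Sorted (ascending): 292, 292, 414, 420, 540, 544
The 2 values of 292 occupy positions 1–2 → each gets rank 2.
Fay has value 292 ms → rank 2.

2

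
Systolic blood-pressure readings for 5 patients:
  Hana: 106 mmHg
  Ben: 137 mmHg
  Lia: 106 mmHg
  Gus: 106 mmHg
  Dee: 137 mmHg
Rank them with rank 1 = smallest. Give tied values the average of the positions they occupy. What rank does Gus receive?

Sorted (ascending): 106, 106, 106, 137, 137
The 3 values of 106 occupy positions 1–3 → average rank 2.
The 2 values of 137 occupy positions 4–5 → average rank (4+5)/2 = 4.5.
Gus has value 106 mmHg → rank 2.

2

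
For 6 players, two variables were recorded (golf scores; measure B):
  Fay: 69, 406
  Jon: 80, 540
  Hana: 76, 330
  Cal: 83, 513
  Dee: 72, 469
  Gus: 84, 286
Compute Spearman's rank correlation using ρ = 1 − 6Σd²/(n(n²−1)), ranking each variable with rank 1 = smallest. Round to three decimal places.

-0.086

Ranks of variable 1: 1, 4, 3, 5, 2, 6
Ranks of variable 2: 3, 6, 2, 5, 4, 1
d = r₁ − r₂: -2, -2, 1, 0, -2, 5
d²: 4, 4, 1, 0, 4, 25; Σd² = 38
ρ = 1 − 6·38/(6·35) = 1 − 228/210 = -0.086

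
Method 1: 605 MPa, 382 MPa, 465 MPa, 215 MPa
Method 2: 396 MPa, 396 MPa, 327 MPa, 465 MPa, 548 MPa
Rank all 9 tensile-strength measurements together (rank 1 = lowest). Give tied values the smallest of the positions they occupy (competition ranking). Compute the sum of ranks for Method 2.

24

Sorted (ascending): 215, 327, 382, 396, 396, 465, 465, 548, 605
The 2 values of 396 occupy positions 4–5 → each gets rank 4.
The 2 values of 465 occupy positions 6–7 → each gets rank 6.
Method 2 values → pooled ranks: 396→4, 396→4, 327→2, 465→6, 548→8
Rank sum = 4 + 4 + 2 + 6 + 8 = 24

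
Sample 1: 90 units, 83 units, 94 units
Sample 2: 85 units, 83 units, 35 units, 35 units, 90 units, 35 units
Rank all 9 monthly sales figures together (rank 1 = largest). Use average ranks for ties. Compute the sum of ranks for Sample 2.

36

Sorted (descending): 94, 90, 90, 85, 83, 83, 35, 35, 35
The 2 values of 90 occupy positions 2–3 → average rank (2+3)/2 = 2.5.
The 2 values of 83 occupy positions 5–6 → average rank (5+6)/2 = 5.5.
The 3 values of 35 occupy positions 7–9 → average rank 8.
Sample 2 values → pooled ranks: 85→4, 83→5.5, 35→8, 35→8, 90→2.5, 35→8
Rank sum = 4 + 5.5 + 8 + 8 + 2.5 + 8 = 36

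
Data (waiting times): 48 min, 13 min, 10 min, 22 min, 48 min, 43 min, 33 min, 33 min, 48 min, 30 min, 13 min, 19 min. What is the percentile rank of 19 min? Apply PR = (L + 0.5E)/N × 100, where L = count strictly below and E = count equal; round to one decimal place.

N = 12.
Strictly below 19: 3. Equal to 19: 1.
PR = (3 + 0.5·1)/12 × 100 = 29.2

29.2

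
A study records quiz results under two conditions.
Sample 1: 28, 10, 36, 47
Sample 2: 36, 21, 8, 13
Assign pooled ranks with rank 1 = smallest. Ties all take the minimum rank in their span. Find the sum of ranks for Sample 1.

Sorted (ascending): 8, 10, 13, 21, 28, 36, 36, 47
The 2 values of 36 occupy positions 6–7 → each gets rank 6.
Sample 1 values → pooled ranks: 28→5, 10→2, 36→6, 47→8
Rank sum = 5 + 2 + 6 + 8 = 21

21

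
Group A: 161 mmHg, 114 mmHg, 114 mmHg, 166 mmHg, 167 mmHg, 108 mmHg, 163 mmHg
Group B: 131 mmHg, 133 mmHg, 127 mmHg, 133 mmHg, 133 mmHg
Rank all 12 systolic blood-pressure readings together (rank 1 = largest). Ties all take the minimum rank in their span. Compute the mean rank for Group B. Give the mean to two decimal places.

6.40

Sorted (descending): 167, 166, 163, 161, 133, 133, 133, 131, 127, 114, 114, 108
The 3 values of 133 occupy positions 5–7 → each gets rank 5.
The 2 values of 114 occupy positions 10–11 → each gets rank 10.
Group B values → pooled ranks: 131→8, 133→5, 127→9, 133→5, 133→5
Mean rank = (8 + 5 + 9 + 5 + 5) / 5 = 6.40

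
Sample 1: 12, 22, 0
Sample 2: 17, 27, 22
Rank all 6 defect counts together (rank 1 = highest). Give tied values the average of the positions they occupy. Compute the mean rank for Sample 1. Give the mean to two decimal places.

4.50

Sorted (descending): 27, 22, 22, 17, 12, 0
The 2 values of 22 occupy positions 2–3 → average rank (2+3)/2 = 2.5.
Sample 1 values → pooled ranks: 12→5, 22→2.5, 0→6
Mean rank = (5 + 2.5 + 6) / 3 = 4.50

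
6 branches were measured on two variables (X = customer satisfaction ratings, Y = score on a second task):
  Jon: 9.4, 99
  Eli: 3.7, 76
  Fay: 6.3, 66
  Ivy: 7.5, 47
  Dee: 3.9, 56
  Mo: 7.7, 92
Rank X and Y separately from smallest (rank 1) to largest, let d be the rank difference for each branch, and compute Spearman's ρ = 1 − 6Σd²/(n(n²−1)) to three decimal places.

Ranks of variable 1: 6, 1, 3, 4, 2, 5
Ranks of variable 2: 6, 4, 3, 1, 2, 5
d = r₁ − r₂: 0, -3, 0, 3, 0, 0
d²: 0, 9, 0, 9, 0, 0; Σd² = 18
ρ = 1 − 6·18/(6·35) = 1 − 108/210 = 0.486

0.486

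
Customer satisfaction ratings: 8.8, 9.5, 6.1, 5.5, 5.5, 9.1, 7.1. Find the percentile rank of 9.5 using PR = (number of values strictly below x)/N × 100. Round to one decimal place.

85.7

N = 7.
Strictly below 9.5: 6. Equal to 9.5: 1.
PR = 6/7 × 100 = 85.7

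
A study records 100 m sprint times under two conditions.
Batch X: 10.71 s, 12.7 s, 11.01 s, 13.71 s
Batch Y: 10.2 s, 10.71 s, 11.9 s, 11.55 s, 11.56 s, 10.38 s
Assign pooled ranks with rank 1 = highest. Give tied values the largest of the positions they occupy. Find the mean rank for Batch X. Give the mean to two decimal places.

4.25

Sorted (descending): 13.71, 12.7, 11.9, 11.56, 11.55, 11.01, 10.71, 10.71, 10.38, 10.2
The 2 values of 10.71 occupy positions 7–8 → each gets rank 8.
Batch X values → pooled ranks: 10.71→8, 12.7→2, 11.01→6, 13.71→1
Mean rank = (8 + 2 + 6 + 1) / 4 = 4.25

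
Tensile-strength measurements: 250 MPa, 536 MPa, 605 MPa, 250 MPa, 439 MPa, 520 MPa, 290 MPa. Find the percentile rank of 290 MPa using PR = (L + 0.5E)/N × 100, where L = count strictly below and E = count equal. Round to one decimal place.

35.7

N = 7.
Strictly below 290: 2. Equal to 290: 1.
PR = (2 + 0.5·1)/7 × 100 = 35.7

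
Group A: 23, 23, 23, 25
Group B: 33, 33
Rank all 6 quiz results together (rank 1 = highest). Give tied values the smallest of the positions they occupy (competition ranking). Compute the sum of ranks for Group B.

2

Sorted (descending): 33, 33, 25, 23, 23, 23
The 2 values of 33 occupy positions 1–2 → each gets rank 1.
The 3 values of 23 occupy positions 4–6 → each gets rank 4.
Group B values → pooled ranks: 33→1, 33→1
Rank sum = 1 + 1 = 2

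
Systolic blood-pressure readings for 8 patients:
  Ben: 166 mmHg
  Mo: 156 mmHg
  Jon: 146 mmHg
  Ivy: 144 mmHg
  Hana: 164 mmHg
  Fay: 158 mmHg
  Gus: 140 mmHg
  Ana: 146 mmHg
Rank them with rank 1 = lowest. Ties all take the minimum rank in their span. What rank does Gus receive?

Sorted (ascending): 140, 144, 146, 146, 156, 158, 164, 166
The 2 values of 146 occupy positions 3–4 → each gets rank 3.
Gus has value 140 mmHg → rank 1.

1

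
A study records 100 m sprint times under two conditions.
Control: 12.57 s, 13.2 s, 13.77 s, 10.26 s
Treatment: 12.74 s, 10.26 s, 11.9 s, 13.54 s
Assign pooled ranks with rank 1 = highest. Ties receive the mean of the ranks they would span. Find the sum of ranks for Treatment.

Sorted (descending): 13.77, 13.54, 13.2, 12.74, 12.57, 11.9, 10.26, 10.26
The 2 values of 10.26 occupy positions 7–8 → average rank (7+8)/2 = 7.5.
Treatment values → pooled ranks: 12.74→4, 10.26→7.5, 11.9→6, 13.54→2
Rank sum = 4 + 7.5 + 6 + 2 = 19.5

19.5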